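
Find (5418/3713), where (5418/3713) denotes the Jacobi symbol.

(5418/3713)
  = (1705/3713)    [5418 ≡ 1705 mod 3713]
  = (3713/1705)    [QR: 1705 ≡ 1 mod 4, sign kept]
  = (303/1705)    [3713 ≡ 303 mod 1705]
  = (1705/303)    [QR: 1705 ≡ 1 mod 4, sign kept]
  = (190/303)    [1705 ≡ 190 mod 303]
  = (95/303)    [303 ≡ 7 mod 8 ⇒ (2/303) = +1]
  = -(303/95)    [QR: both ≡ 3 mod 4, sign flips]
  = -(18/95)    [303 ≡ 18 mod 95]
  = -(9/95)    [95 ≡ 7 mod 8 ⇒ (2/95) = +1]
  = -(95/9)    [QR: 9 ≡ 1 mod 4, sign kept]
  = -(5/9)    [95 ≡ 5 mod 9]
  = -(9/5)    [QR: 5 ≡ 1 mod 4, sign kept]
  = -(4/5)    [9 ≡ 4 mod 5]
  = -(1/5)    [5 ≡ 5 mod 8 ⇒ (2/5)^2 = +1]
  = -1    [(1/5) = 1]

-1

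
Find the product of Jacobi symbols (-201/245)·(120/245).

0

By multiplicativity, (-201·120/245) = (-201/245)·(120/245).
First factor (-201/245):
(-201/245)
  = (44/245)    [-201 ≡ 44 mod 245]
  = (11/245)    [245 ≡ 5 mod 8 ⇒ (2/245)^2 = +1]
  = (245/11)    [QR: 245 ≡ 1 mod 4, sign kept]
  = (3/11)    [245 ≡ 3 mod 11]
  = -(11/3)    [QR: both ≡ 3 mod 4, sign flips]
  = -(2/3)    [11 ≡ 2 mod 3]
  = (1/3)    [3 ≡ 3 mod 8 ⇒ (2/3) = -1]
  = 1    [(1/3) = 1]
Second factor (120/245):
(120/245)
  = -(15/245)    [245 ≡ 5 mod 8 ⇒ (2/245)^3 = -1]
  = -(245/15)    [QR: 245 ≡ 1 mod 4, sign kept]
  = -(5/15)    [245 ≡ 5 mod 15]
  = -(15/5)    [QR: 5 ≡ 1 mod 4, sign kept]
  = -(0/5)    [15 ≡ 0 mod 5]
  = 0    [numerator 0, gcd > 1]
Product: (1)·(0) = 0.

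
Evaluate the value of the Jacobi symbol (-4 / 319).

-1

(-4 / 319)
  = (315 / 319)    [-4 ≡ 315 mod 319]
  = -(319 / 315)    [QR: both ≡ 3 mod 4, sign flips]
  = -(4 / 315)    [319 ≡ 4 mod 315]
  = -(1 / 315)    [315 ≡ 3 mod 8 ⇒ (2 / 315)^2 = +1]
  = -1    [(1 / 315) = 1]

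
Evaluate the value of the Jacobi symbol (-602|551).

1

(-602|551)
  = (500|551)    [-602 ≡ 500 mod 551]
  = (125|551)    [551 ≡ 7 mod 8 ⇒ (2|551)^2 = +1]
  = (551|125)    [QR: 125 ≡ 1 mod 4, sign kept]
  = (51|125)    [551 ≡ 51 mod 125]
  = (125|51)    [QR: 125 ≡ 1 mod 4, sign kept]
  = (23|51)    [125 ≡ 23 mod 51]
  = -(51|23)    [QR: both ≡ 3 mod 4, sign flips]
  = -(5|23)    [51 ≡ 5 mod 23]
  = -(23|5)    [QR: 5 ≡ 1 mod 4, sign kept]
  = -(3|5)    [23 ≡ 3 mod 5]
  = -(5|3)    [QR: 5 ≡ 1 mod 4, sign kept]
  = -(2|3)    [5 ≡ 2 mod 3]
  = (1|3)    [3 ≡ 3 mod 8 ⇒ (2|3) = -1]
  = 1    [(1|3) = 1]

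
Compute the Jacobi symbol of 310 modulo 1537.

Factor out 2: 310 = 2·155. Since 1537 ≡ 1 (mod 8), (2/1537) = +1. Now have (155/1537).
1537 ≡ 1 (mod 4), so quadratic reciprocity gives (155/1537) = (1537/155). Reduce: 1537 ≡ 142 (mod 155). Now have (142/155).
Factor out 2: 142 = 2·71. Since 155 ≡ 3 (mod 8), (2/155) = -1. Now have -(71/155).
Both 71 ≡ 3 and 155 ≡ 3 (mod 4), so reciprocity gives (71/155) = -(155/71). Reduce: 155 ≡ 13 (mod 71). Now have (13/71).
13 ≡ 1 (mod 4), so quadratic reciprocity gives (13/71) = (71/13). Reduce: 71 ≡ 6 (mod 13). Now have (6/13).
Factor out 2: 6 = 2·3. Since 13 ≡ 5 (mod 8), (2/13) = -1. Now have -(3/13).
13 ≡ 1 (mod 4), so quadratic reciprocity gives (3/13) = (13/3). Reduce: 13 ≡ 1 (mod 3). Now have -(1/3).
(1/3) = 1. Collecting the sign factors: -1.

-1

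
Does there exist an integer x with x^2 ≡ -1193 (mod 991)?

(-1193/991)
  = (789/991)    [-1193 ≡ 789 mod 991]
  = (991/789)    [QR: 789 ≡ 1 mod 4, sign kept]
  = (202/789)    [991 ≡ 202 mod 789]
  = -(101/789)    [789 ≡ 5 mod 8 ⇒ (2/789) = -1]
  = -(789/101)    [QR: 101 ≡ 1 mod 4, sign kept]
  = -(82/101)    [789 ≡ 82 mod 101]
  = (41/101)    [101 ≡ 5 mod 8 ⇒ (2/101) = -1]
  = (101/41)    [QR: 41 ≡ 1 mod 4, sign kept]
  = (19/41)    [101 ≡ 19 mod 41]
  = (41/19)    [QR: 41 ≡ 1 mod 4, sign kept]
  = (3/19)    [41 ≡ 3 mod 19]
  = -(19/3)    [QR: both ≡ 3 mod 4, sign flips]
  = -(1/3)    [19 ≡ 1 mod 3]
  = -1    [(1/3) = 1]
The Legendre symbol is -1, so x^2 ≡ -1193 (mod 991) has no solution.

no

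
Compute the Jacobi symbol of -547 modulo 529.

Pull out -1: (-547/529) = (-1/529)·(547/529). Since 529 ≡ 1 (mod 4), (-1/529) = +1. Now have (547/529).
Reduce the numerator: 547 ≡ 18 (mod 529), so (547/529) = (18/529).
Factor out 2: 18 = 2·9. Since 529 ≡ 1 (mod 8), (2/529) = +1. Now have (9/529).
9 ≡ 1 (mod 4), so quadratic reciprocity gives (9/529) = (529/9). Reduce: 529 ≡ 7 (mod 9). Now have (7/9).
9 ≡ 1 (mod 4), so quadratic reciprocity gives (7/9) = (9/7). Reduce: 9 ≡ 2 (mod 7). Now have (2/7).
Factor out 2: 2 = 2. Since 7 ≡ 7 (mod 8), (2/7) = +1. Now have (1/7).
(1/7) = 1. Collecting the sign factors: 1.

1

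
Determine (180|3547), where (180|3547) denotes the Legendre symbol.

Factor out 2: 180 = 2^2·45. Since 3547 ≡ 3 (mod 8), (2|3547) = -1, and (2|3547)^2 = +1. Now have (45|3547).
45 ≡ 1 (mod 4), so quadratic reciprocity gives (45|3547) = (3547|45). Reduce: 3547 ≡ 37 (mod 45). Now have (37|45).
37 ≡ 1 (mod 4), so quadratic reciprocity gives (37|45) = (45|37). Reduce: 45 ≡ 8 (mod 37). Now have (8|37).
Factor out 2: 8 = 2^3. Since 37 ≡ 5 (mod 8), (2|37) = -1, and (2|37)^3 = -1. Now have -(1|37).
(1|37) = 1. Collecting the sign factors: -1.

-1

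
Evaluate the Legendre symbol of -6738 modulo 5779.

1

(-6738|5779)
  = (4820|5779)    [-6738 ≡ 4820 mod 5779]
  = (1205|5779)    [5779 ≡ 3 mod 8 ⇒ (2|5779)^2 = +1]
  = (5779|1205)    [QR: 1205 ≡ 1 mod 4, sign kept]
  = (959|1205)    [5779 ≡ 959 mod 1205]
  = (1205|959)    [QR: 1205 ≡ 1 mod 4, sign kept]
  = (246|959)    [1205 ≡ 246 mod 959]
  = (123|959)    [959 ≡ 7 mod 8 ⇒ (2|959) = +1]
  = -(959|123)    [QR: both ≡ 3 mod 4, sign flips]
  = -(98|123)    [959 ≡ 98 mod 123]
  = (49|123)    [123 ≡ 3 mod 8 ⇒ (2|123) = -1]
  = (123|49)    [QR: 49 ≡ 1 mod 4, sign kept]
  = (25|49)    [123 ≡ 25 mod 49]
  = (49|25)    [QR: 25 ≡ 1 mod 4, sign kept]
  = (24|25)    [49 ≡ 24 mod 25]
  = (3|25)    [25 ≡ 1 mod 8 ⇒ (2|25)^3 = +1]
  = (25|3)    [QR: 25 ≡ 1 mod 4, sign kept]
  = (1|3)    [25 ≡ 1 mod 3]
  = 1    [(1|3) = 1]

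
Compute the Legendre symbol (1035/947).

(1035/947)
  = (88/947)    [1035 ≡ 88 mod 947]
  = -(11/947)    [947 ≡ 3 mod 8 ⇒ (2/947)^3 = -1]
  = (947/11)    [QR: both ≡ 3 mod 4, sign flips]
  = (1/11)    [947 ≡ 1 mod 11]
  = 1    [(1/11) = 1]

1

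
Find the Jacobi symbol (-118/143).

Pull out -1: (-118/143) = (-1/143)·(118/143). Since 143 ≡ 3 (mod 4), (-1/143) = -1. Now have -(118/143).
Factor out 2: 118 = 2·59. Since 143 ≡ 7 (mod 8), (2/143) = +1. Now have -(59/143).
Both 59 ≡ 3 and 143 ≡ 3 (mod 4), so reciprocity gives (59/143) = -(143/59). Reduce: 143 ≡ 25 (mod 59). Now have (25/59).
25 ≡ 1 (mod 4), so quadratic reciprocity gives (25/59) = (59/25). Reduce: 59 ≡ 9 (mod 25). Now have (9/25).
9 ≡ 1 (mod 4), so quadratic reciprocity gives (9/25) = (25/9). Reduce: 25 ≡ 7 (mod 9). Now have (7/9).
9 ≡ 1 (mod 4), so quadratic reciprocity gives (7/9) = (9/7). Reduce: 9 ≡ 2 (mod 7). Now have (2/7).
Factor out 2: 2 = 2. Since 7 ≡ 7 (mod 8), (2/7) = +1. Now have (1/7).
(1/7) = 1. Collecting the sign factors: 1.

1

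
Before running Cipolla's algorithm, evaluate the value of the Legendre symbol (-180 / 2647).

1

(-180 / 2647)
  = (2467 / 2647)    [-180 ≡ 2467 mod 2647]
  = -(2647 / 2467)    [QR: both ≡ 3 mod 4, sign flips]
  = -(180 / 2467)    [2647 ≡ 180 mod 2467]
  = -(45 / 2467)    [2467 ≡ 3 mod 8 ⇒ (2 / 2467)^2 = +1]
  = -(2467 / 45)    [QR: 45 ≡ 1 mod 4, sign kept]
  = -(37 / 45)    [2467 ≡ 37 mod 45]
  = -(45 / 37)    [QR: 37 ≡ 1 mod 4, sign kept]
  = -(8 / 37)    [45 ≡ 8 mod 37]
  = (1 / 37)    [37 ≡ 5 mod 8 ⇒ (2 / 37)^3 = -1]
  = 1    [(1 / 37) = 1]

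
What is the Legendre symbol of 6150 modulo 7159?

Factor out 2: 6150 = 2·3075. Since 7159 ≡ 7 (mod 8), (2/7159) = +1. Now have (3075/7159).
Both 3075 ≡ 3 and 7159 ≡ 3 (mod 4), so reciprocity gives (3075/7159) = -(7159/3075). Reduce: 7159 ≡ 1009 (mod 3075). Now have -(1009/3075).
1009 ≡ 1 (mod 4), so quadratic reciprocity gives (1009/3075) = (3075/1009). Reduce: 3075 ≡ 48 (mod 1009). Now have -(48/1009).
Factor out 2: 48 = 2^4·3. Since 1009 ≡ 1 (mod 8), (2/1009) = +1, and (2/1009)^4 = +1. Now have -(3/1009).
1009 ≡ 1 (mod 4), so quadratic reciprocity gives (3/1009) = (1009/3). Reduce: 1009 ≡ 1 (mod 3). Now have -(1/3).
(1/3) = 1. Collecting the sign factors: -1.

-1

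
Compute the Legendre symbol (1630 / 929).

(1630 / 929)
  = (701 / 929)    [1630 ≡ 701 mod 929]
  = (929 / 701)    [QR: 701 ≡ 1 mod 4, sign kept]
  = (228 / 701)    [929 ≡ 228 mod 701]
  = (57 / 701)    [701 ≡ 5 mod 8 ⇒ (2 / 701)^2 = +1]
  = (701 / 57)    [QR: 57 ≡ 1 mod 4, sign kept]
  = (17 / 57)    [701 ≡ 17 mod 57]
  = (57 / 17)    [QR: 17 ≡ 1 mod 4, sign kept]
  = (6 / 17)    [57 ≡ 6 mod 17]
  = (3 / 17)    [17 ≡ 1 mod 8 ⇒ (2 / 17) = +1]
  = (17 / 3)    [QR: 17 ≡ 1 mod 4, sign kept]
  = (2 / 3)    [17 ≡ 2 mod 3]
  = -(1 / 3)    [3 ≡ 3 mod 8 ⇒ (2 / 3) = -1]
  = -1    [(1 / 3) = 1]

-1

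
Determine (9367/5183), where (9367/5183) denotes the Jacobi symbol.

-1

Reduce the numerator: 9367 ≡ 4184 (mod 5183), so (9367/5183) = (4184/5183).
Factor out 2: 4184 = 2^3·523. Since 5183 ≡ 7 (mod 8), (2/5183) = +1, and (2/5183)^3 = +1. Now have (523/5183).
Both 523 ≡ 3 and 5183 ≡ 3 (mod 4), so reciprocity gives (523/5183) = -(5183/523). Reduce: 5183 ≡ 476 (mod 523). Now have -(476/523).
Factor out 2: 476 = 2^2·119. Since 523 ≡ 3 (mod 8), (2/523) = -1, and (2/523)^2 = +1. Now have -(119/523).
Both 119 ≡ 3 and 523 ≡ 3 (mod 4), so reciprocity gives (119/523) = -(523/119). Reduce: 523 ≡ 47 (mod 119). Now have (47/119).
Both 47 ≡ 3 and 119 ≡ 3 (mod 4), so reciprocity gives (47/119) = -(119/47). Reduce: 119 ≡ 25 (mod 47). Now have -(25/47).
25 ≡ 1 (mod 4), so quadratic reciprocity gives (25/47) = (47/25). Reduce: 47 ≡ 22 (mod 25). Now have -(22/25).
Factor out 2: 22 = 2·11. Since 25 ≡ 1 (mod 8), (2/25) = +1. Now have -(11/25).
25 ≡ 1 (mod 4), so quadratic reciprocity gives (11/25) = (25/11). Reduce: 25 ≡ 3 (mod 11). Now have -(3/11).
Both 3 ≡ 3 and 11 ≡ 3 (mod 4), so reciprocity gives (3/11) = -(11/3). Reduce: 11 ≡ 2 (mod 3). Now have (2/3).
Factor out 2: 2 = 2. Since 3 ≡ 3 (mod 8), (2/3) = -1. Now have -(1/3).
(1/3) = 1. Collecting the sign factors: -1.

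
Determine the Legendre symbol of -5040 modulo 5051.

(-5040|5051)
  = (11|5051)    [-5040 ≡ 11 mod 5051]
  = -(5051|11)    [QR: both ≡ 3 mod 4, sign flips]
  = -(2|11)    [5051 ≡ 2 mod 11]
  = (1|11)    [11 ≡ 3 mod 8 ⇒ (2|11) = -1]
  = 1    [(1|11) = 1]

1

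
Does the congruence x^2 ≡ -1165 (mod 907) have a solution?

yes

Reduce the numerator: -1165 ≡ 649 (mod 907), so (-1165/907) = (649/907).
649 ≡ 1 (mod 4), so quadratic reciprocity gives (649/907) = (907/649). Reduce: 907 ≡ 258 (mod 649). Now have (258/649).
Factor out 2: 258 = 2·129. Since 649 ≡ 1 (mod 8), (2/649) = +1. Now have (129/649).
129 ≡ 1 (mod 4), so quadratic reciprocity gives (129/649) = (649/129). Reduce: 649 ≡ 4 (mod 129). Now have (4/129).
Factor out 2: 4 = 2^2. Since 129 ≡ 1 (mod 8), (2/129) = +1, and (2/129)^2 = +1. Now have (1/129).
(1/129) = 1. Collecting the sign factors: 1.
The Legendre symbol is 1, so x^2 ≡ -1165 (mod 907) has solution.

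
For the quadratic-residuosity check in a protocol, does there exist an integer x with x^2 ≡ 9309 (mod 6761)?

yes

Reduce the numerator: 9309 ≡ 2548 (mod 6761), so (9309|6761) = (2548|6761).
Factor out 2: 2548 = 2^2·637. Since 6761 ≡ 1 (mod 8), (2|6761) = +1, and (2|6761)^2 = +1. Now have (637|6761).
637 ≡ 1 (mod 4), so quadratic reciprocity gives (637|6761) = (6761|637). Reduce: 6761 ≡ 391 (mod 637). Now have (391|637).
637 ≡ 1 (mod 4), so quadratic reciprocity gives (391|637) = (637|391). Reduce: 637 ≡ 246 (mod 391). Now have (246|391).
Factor out 2: 246 = 2·123. Since 391 ≡ 7 (mod 8), (2|391) = +1. Now have (123|391).
Both 123 ≡ 3 and 391 ≡ 3 (mod 4), so reciprocity gives (123|391) = -(391|123). Reduce: 391 ≡ 22 (mod 123). Now have -(22|123).
Factor out 2: 22 = 2·11. Since 123 ≡ 3 (mod 8), (2|123) = -1. Now have (11|123).
Both 11 ≡ 3 and 123 ≡ 3 (mod 4), so reciprocity gives (11|123) = -(123|11). Reduce: 123 ≡ 2 (mod 11). Now have -(2|11).
Factor out 2: 2 = 2. Since 11 ≡ 3 (mod 8), (2|11) = -1. Now have (1|11).
(1|11) = 1. Collecting the sign factors: 1.
The Legendre symbol is 1, so x^2 ≡ 9309 (mod 6761) has solution.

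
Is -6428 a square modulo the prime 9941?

(-6428/9941)
  = (6428/9941)    [9941 ≡ 1 mod 4 ⇒ (-1/9941) = +1]
  = (1607/9941)    [9941 ≡ 5 mod 8 ⇒ (2/9941)^2 = +1]
  = (9941/1607)    [QR: 9941 ≡ 1 mod 4, sign kept]
  = (299/1607)    [9941 ≡ 299 mod 1607]
  = -(1607/299)    [QR: both ≡ 3 mod 4, sign flips]
  = -(112/299)    [1607 ≡ 112 mod 299]
  = -(7/299)    [299 ≡ 3 mod 8 ⇒ (2/299)^4 = +1]
  = (299/7)    [QR: both ≡ 3 mod 4, sign flips]
  = (5/7)    [299 ≡ 5 mod 7]
  = (7/5)    [QR: 5 ≡ 1 mod 4, sign kept]
  = (2/5)    [7 ≡ 2 mod 5]
  = -(1/5)    [5 ≡ 5 mod 8 ⇒ (2/5) = -1]
  = -1    [(1/5) = 1]
(-6428/9941) = -1, and 9941 is prime, so -6428 is not a quadratic residue mod 9941.

no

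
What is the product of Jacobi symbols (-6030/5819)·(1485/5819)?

By multiplicativity, (-6030·1485/5819) = (-6030/5819)·(1485/5819).
First factor (-6030/5819):
(-6030/5819)
  = -(6030/5819)    [5819 ≡ 3 mod 4 ⇒ (-1/5819) = -1]
  = -(211/5819)    [6030 ≡ 211 mod 5819]
  = (5819/211)    [QR: both ≡ 3 mod 4, sign flips]
  = (122/211)    [5819 ≡ 122 mod 211]
  = -(61/211)    [211 ≡ 3 mod 8 ⇒ (2/211) = -1]
  = -(211/61)    [QR: 61 ≡ 1 mod 4, sign kept]
  = -(28/61)    [211 ≡ 28 mod 61]
  = -(7/61)    [61 ≡ 5 mod 8 ⇒ (2/61)^2 = +1]
  = -(61/7)    [QR: 61 ≡ 1 mod 4, sign kept]
  = -(5/7)    [61 ≡ 5 mod 7]
  = -(7/5)    [QR: 5 ≡ 1 mod 4, sign kept]
  = -(2/5)    [7 ≡ 2 mod 5]
  = (1/5)    [5 ≡ 5 mod 8 ⇒ (2/5) = -1]
  = 1    [(1/5) = 1]
Second factor (1485/5819):
(1485/5819)
  = (5819/1485)    [QR: 1485 ≡ 1 mod 4, sign kept]
  = (1364/1485)    [5819 ≡ 1364 mod 1485]
  = (341/1485)    [1485 ≡ 5 mod 8 ⇒ (2/1485)^2 = +1]
  = (1485/341)    [QR: 341 ≡ 1 mod 4, sign kept]
  = (121/341)    [1485 ≡ 121 mod 341]
  = (341/121)    [QR: 121 ≡ 1 mod 4, sign kept]
  = (99/121)    [341 ≡ 99 mod 121]
  = (121/99)    [QR: 121 ≡ 1 mod 4, sign kept]
  = (22/99)    [121 ≡ 22 mod 99]
  = -(11/99)    [99 ≡ 3 mod 8 ⇒ (2/99) = -1]
  = (99/11)    [QR: both ≡ 3 mod 4, sign flips]
  = (0/11)    [99 ≡ 0 mod 11]
  = 0    [numerator 0, gcd > 1]
Product: (1)·(0) = 0.

0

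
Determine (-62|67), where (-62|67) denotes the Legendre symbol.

(-62|67)
  = (5|67)    [-62 ≡ 5 mod 67]
  = (67|5)    [QR: 5 ≡ 1 mod 4, sign kept]
  = (2|5)    [67 ≡ 2 mod 5]
  = -(1|5)    [5 ≡ 5 mod 8 ⇒ (2|5) = -1]
  = -1    [(1|5) = 1]

-1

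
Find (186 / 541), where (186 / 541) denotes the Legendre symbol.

Factor out 2: 186 = 2·93. Since 541 ≡ 5 (mod 8), (2 / 541) = -1. Now have -(93 / 541).
93 ≡ 1 (mod 4), so quadratic reciprocity gives (93 / 541) = (541 / 93). Reduce: 541 ≡ 76 (mod 93). Now have -(76 / 93).
Factor out 2: 76 = 2^2·19. Since 93 ≡ 5 (mod 8), (2 / 93) = -1, and (2 / 93)^2 = +1. Now have -(19 / 93).
93 ≡ 1 (mod 4), so quadratic reciprocity gives (19 / 93) = (93 / 19). Reduce: 93 ≡ 17 (mod 19). Now have -(17 / 19).
17 ≡ 1 (mod 4), so quadratic reciprocity gives (17 / 19) = (19 / 17). Reduce: 19 ≡ 2 (mod 17). Now have -(2 / 17).
Factor out 2: 2 = 2. Since 17 ≡ 1 (mod 8), (2 / 17) = +1. Now have -(1 / 17).
(1 / 17) = 1. Collecting the sign factors: -1.

-1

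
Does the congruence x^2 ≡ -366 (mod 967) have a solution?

Reduce the numerator: -366 ≡ 601 (mod 967), so (-366|967) = (601|967).
601 ≡ 1 (mod 4), so quadratic reciprocity gives (601|967) = (967|601). Reduce: 967 ≡ 366 (mod 601). Now have (366|601).
Factor out 2: 366 = 2·183. Since 601 ≡ 1 (mod 8), (2|601) = +1. Now have (183|601).
601 ≡ 1 (mod 4), so quadratic reciprocity gives (183|601) = (601|183). Reduce: 601 ≡ 52 (mod 183). Now have (52|183).
Factor out 2: 52 = 2^2·13. Since 183 ≡ 7 (mod 8), (2|183) = +1, and (2|183)^2 = +1. Now have (13|183).
13 ≡ 1 (mod 4), so quadratic reciprocity gives (13|183) = (183|13). Reduce: 183 ≡ 1 (mod 13). Now have (1|13).
(1|13) = 1. Collecting the sign factors: 1.
(-366|967) = 1, and 967 is prime, so -366 is a quadratic residue mod 967.

yes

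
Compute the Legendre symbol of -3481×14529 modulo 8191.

-1

By multiplicativity, (-3481·14529 / 8191) = (-3481 / 8191)·(14529 / 8191).
First factor (-3481 / 8191):
(-3481 / 8191)
  = (4710 / 8191)    [-3481 ≡ 4710 mod 8191]
  = (2355 / 8191)    [8191 ≡ 7 mod 8 ⇒ (2 / 8191) = +1]
  = -(8191 / 2355)    [QR: both ≡ 3 mod 4, sign flips]
  = -(1126 / 2355)    [8191 ≡ 1126 mod 2355]
  = (563 / 2355)    [2355 ≡ 3 mod 8 ⇒ (2 / 2355) = -1]
  = -(2355 / 563)    [QR: both ≡ 3 mod 4, sign flips]
  = -(103 / 563)    [2355 ≡ 103 mod 563]
  = (563 / 103)    [QR: both ≡ 3 mod 4, sign flips]
  = (48 / 103)    [563 ≡ 48 mod 103]
  = (3 / 103)    [103 ≡ 7 mod 8 ⇒ (2 / 103)^4 = +1]
  = -(103 / 3)    [QR: both ≡ 3 mod 4, sign flips]
  = -(1 / 3)    [103 ≡ 1 mod 3]
  = -1    [(1 / 3) = 1]
Second factor (14529 / 8191):
(14529 / 8191)
  = (6338 / 8191)    [14529 ≡ 6338 mod 8191]
  = (3169 / 8191)    [8191 ≡ 7 mod 8 ⇒ (2 / 8191) = +1]
  = (8191 / 3169)    [QR: 3169 ≡ 1 mod 4, sign kept]
  = (1853 / 3169)    [8191 ≡ 1853 mod 3169]
  = (3169 / 1853)    [QR: 1853 ≡ 1 mod 4, sign kept]
  = (1316 / 1853)    [3169 ≡ 1316 mod 1853]
  = (329 / 1853)    [1853 ≡ 5 mod 8 ⇒ (2 / 1853)^2 = +1]
  = (1853 / 329)    [QR: 329 ≡ 1 mod 4, sign kept]
  = (208 / 329)    [1853 ≡ 208 mod 329]
  = (13 / 329)    [329 ≡ 1 mod 8 ⇒ (2 / 329)^4 = +1]
  = (329 / 13)    [QR: 13 ≡ 1 mod 4, sign kept]
  = (4 / 13)    [329 ≡ 4 mod 13]
  = (1 / 13)    [13 ≡ 5 mod 8 ⇒ (2 / 13)^2 = +1]
  = 1    [(1 / 13) = 1]
Product: (-1)·(1) = -1.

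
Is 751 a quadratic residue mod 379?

(751/379)
  = (372/379)    [751 ≡ 372 mod 379]
  = (93/379)    [379 ≡ 3 mod 8 ⇒ (2/379)^2 = +1]
  = (379/93)    [QR: 93 ≡ 1 mod 4, sign kept]
  = (7/93)    [379 ≡ 7 mod 93]
  = (93/7)    [QR: 93 ≡ 1 mod 4, sign kept]
  = (2/7)    [93 ≡ 2 mod 7]
  = (1/7)    [7 ≡ 7 mod 8 ⇒ (2/7) = +1]
  = 1    [(1/7) = 1]
The Legendre symbol is 1, so x^2 ≡ 751 (mod 379) has solution.

yes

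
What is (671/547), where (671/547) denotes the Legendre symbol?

-1

Reduce the numerator: 671 ≡ 124 (mod 547), so (671/547) = (124/547).
Factor out 2: 124 = 2^2·31. Since 547 ≡ 3 (mod 8), (2/547) = -1, and (2/547)^2 = +1. Now have (31/547).
Both 31 ≡ 3 and 547 ≡ 3 (mod 4), so reciprocity gives (31/547) = -(547/31). Reduce: 547 ≡ 20 (mod 31). Now have -(20/31).
Factor out 2: 20 = 2^2·5. Since 31 ≡ 7 (mod 8), (2/31) = +1, and (2/31)^2 = +1. Now have -(5/31).
5 ≡ 1 (mod 4), so quadratic reciprocity gives (5/31) = (31/5). Reduce: 31 ≡ 1 (mod 5). Now have -(1/5).
(1/5) = 1. Collecting the sign factors: -1.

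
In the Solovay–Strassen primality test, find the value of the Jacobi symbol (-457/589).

(-457/589)
  = (457/589)    [589 ≡ 1 mod 4 ⇒ (-1/589) = +1]
  = (589/457)    [QR: 457 ≡ 1 mod 4, sign kept]
  = (132/457)    [589 ≡ 132 mod 457]
  = (33/457)    [457 ≡ 1 mod 8 ⇒ (2/457)^2 = +1]
  = (457/33)    [QR: 33 ≡ 1 mod 4, sign kept]
  = (28/33)    [457 ≡ 28 mod 33]
  = (7/33)    [33 ≡ 1 mod 8 ⇒ (2/33)^2 = +1]
  = (33/7)    [QR: 33 ≡ 1 mod 4, sign kept]
  = (5/7)    [33 ≡ 5 mod 7]
  = (7/5)    [QR: 5 ≡ 1 mod 4, sign kept]
  = (2/5)    [7 ≡ 2 mod 5]
  = -(1/5)    [5 ≡ 5 mod 8 ⇒ (2/5) = -1]
  = -1    [(1/5) = 1]

-1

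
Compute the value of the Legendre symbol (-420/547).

(-420/547)
  = -(420/547)    [547 ≡ 3 mod 4 ⇒ (-1/547) = -1]
  = -(105/547)    [547 ≡ 3 mod 8 ⇒ (2/547)^2 = +1]
  = -(547/105)    [QR: 105 ≡ 1 mod 4, sign kept]
  = -(22/105)    [547 ≡ 22 mod 105]
  = -(11/105)    [105 ≡ 1 mod 8 ⇒ (2/105) = +1]
  = -(105/11)    [QR: 105 ≡ 1 mod 4, sign kept]
  = -(6/11)    [105 ≡ 6 mod 11]
  = (3/11)    [11 ≡ 3 mod 8 ⇒ (2/11) = -1]
  = -(11/3)    [QR: both ≡ 3 mod 4, sign flips]
  = -(2/3)    [11 ≡ 2 mod 3]
  = (1/3)    [3 ≡ 3 mod 8 ⇒ (2/3) = -1]
  = 1    [(1/3) = 1]

1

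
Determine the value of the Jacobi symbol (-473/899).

-1

(-473/899)
  = -(473/899)    [899 ≡ 3 mod 4 ⇒ (-1/899) = -1]
  = -(899/473)    [QR: 473 ≡ 1 mod 4, sign kept]
  = -(426/473)    [899 ≡ 426 mod 473]
  = -(213/473)    [473 ≡ 1 mod 8 ⇒ (2/473) = +1]
  = -(473/213)    [QR: 213 ≡ 1 mod 4, sign kept]
  = -(47/213)    [473 ≡ 47 mod 213]
  = -(213/47)    [QR: 213 ≡ 1 mod 4, sign kept]
  = -(25/47)    [213 ≡ 25 mod 47]
  = -(47/25)    [QR: 25 ≡ 1 mod 4, sign kept]
  = -(22/25)    [47 ≡ 22 mod 25]
  = -(11/25)    [25 ≡ 1 mod 8 ⇒ (2/25) = +1]
  = -(25/11)    [QR: 25 ≡ 1 mod 4, sign kept]
  = -(3/11)    [25 ≡ 3 mod 11]
  = (11/3)    [QR: both ≡ 3 mod 4, sign flips]
  = (2/3)    [11 ≡ 2 mod 3]
  = -(1/3)    [3 ≡ 3 mod 8 ⇒ (2/3) = -1]
  = -1    [(1/3) = 1]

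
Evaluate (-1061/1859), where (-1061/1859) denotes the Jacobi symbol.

Reduce the numerator: -1061 ≡ 798 (mod 1859), so (-1061/1859) = (798/1859).
Factor out 2: 798 = 2·399. Since 1859 ≡ 3 (mod 8), (2/1859) = -1. Now have -(399/1859).
Both 399 ≡ 3 and 1859 ≡ 3 (mod 4), so reciprocity gives (399/1859) = -(1859/399). Reduce: 1859 ≡ 263 (mod 399). Now have (263/399).
Both 263 ≡ 3 and 399 ≡ 3 (mod 4), so reciprocity gives (263/399) = -(399/263). Reduce: 399 ≡ 136 (mod 263). Now have -(136/263).
Factor out 2: 136 = 2^3·17. Since 263 ≡ 7 (mod 8), (2/263) = +1, and (2/263)^3 = +1. Now have -(17/263).
17 ≡ 1 (mod 4), so quadratic reciprocity gives (17/263) = (263/17). Reduce: 263 ≡ 8 (mod 17). Now have -(8/17).
Factor out 2: 8 = 2^3. Since 17 ≡ 1 (mod 8), (2/17) = +1, and (2/17)^3 = +1. Now have -(1/17).
(1/17) = 1. Collecting the sign factors: -1.

-1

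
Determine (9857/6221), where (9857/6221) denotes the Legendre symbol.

-1

Reduce the numerator: 9857 ≡ 3636 (mod 6221), so (9857/6221) = (3636/6221).
Factor out 2: 3636 = 2^2·909. Since 6221 ≡ 5 (mod 8), (2/6221) = -1, and (2/6221)^2 = +1. Now have (909/6221).
909 ≡ 1 (mod 4), so quadratic reciprocity gives (909/6221) = (6221/909). Reduce: 6221 ≡ 767 (mod 909). Now have (767/909).
909 ≡ 1 (mod 4), so quadratic reciprocity gives (767/909) = (909/767). Reduce: 909 ≡ 142 (mod 767). Now have (142/767).
Factor out 2: 142 = 2·71. Since 767 ≡ 7 (mod 8), (2/767) = +1. Now have (71/767).
Both 71 ≡ 3 and 767 ≡ 3 (mod 4), so reciprocity gives (71/767) = -(767/71). Reduce: 767 ≡ 57 (mod 71). Now have -(57/71).
57 ≡ 1 (mod 4), so quadratic reciprocity gives (57/71) = (71/57). Reduce: 71 ≡ 14 (mod 57). Now have -(14/57).
Factor out 2: 14 = 2·7. Since 57 ≡ 1 (mod 8), (2/57) = +1. Now have -(7/57).
57 ≡ 1 (mod 4), so quadratic reciprocity gives (7/57) = (57/7). Reduce: 57 ≡ 1 (mod 7). Now have -(1/7).
(1/7) = 1. Collecting the sign factors: -1.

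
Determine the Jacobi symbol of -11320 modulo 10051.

1

(-11320/10051)
  = (8782/10051)    [-11320 ≡ 8782 mod 10051]
  = -(4391/10051)    [10051 ≡ 3 mod 8 ⇒ (2/10051) = -1]
  = (10051/4391)    [QR: both ≡ 3 mod 4, sign flips]
  = (1269/4391)    [10051 ≡ 1269 mod 4391]
  = (4391/1269)    [QR: 1269 ≡ 1 mod 4, sign kept]
  = (584/1269)    [4391 ≡ 584 mod 1269]
  = -(73/1269)    [1269 ≡ 5 mod 8 ⇒ (2/1269)^3 = -1]
  = -(1269/73)    [QR: 73 ≡ 1 mod 4, sign kept]
  = -(28/73)    [1269 ≡ 28 mod 73]
  = -(7/73)    [73 ≡ 1 mod 8 ⇒ (2/73)^2 = +1]
  = -(73/7)    [QR: 73 ≡ 1 mod 4, sign kept]
  = -(3/7)    [73 ≡ 3 mod 7]
  = (7/3)    [QR: both ≡ 3 mod 4, sign flips]
  = (1/3)    [7 ≡ 1 mod 3]
  = 1    [(1/3) = 1]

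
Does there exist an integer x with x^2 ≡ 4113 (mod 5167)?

no

4113 ≡ 1 (mod 4), so quadratic reciprocity gives (4113|5167) = (5167|4113). Reduce: 5167 ≡ 1054 (mod 4113). Now have (1054|4113).
Factor out 2: 1054 = 2·527. Since 4113 ≡ 1 (mod 8), (2|4113) = +1. Now have (527|4113).
4113 ≡ 1 (mod 4), so quadratic reciprocity gives (527|4113) = (4113|527). Reduce: 4113 ≡ 424 (mod 527). Now have (424|527).
Factor out 2: 424 = 2^3·53. Since 527 ≡ 7 (mod 8), (2|527) = +1, and (2|527)^3 = +1. Now have (53|527).
53 ≡ 1 (mod 4), so quadratic reciprocity gives (53|527) = (527|53). Reduce: 527 ≡ 50 (mod 53). Now have (50|53).
Factor out 2: 50 = 2·25. Since 53 ≡ 5 (mod 8), (2|53) = -1. Now have -(25|53).
25 ≡ 1 (mod 4), so quadratic reciprocity gives (25|53) = (53|25). Reduce: 53 ≡ 3 (mod 25). Now have -(3|25).
25 ≡ 1 (mod 4), so quadratic reciprocity gives (3|25) = (25|3). Reduce: 25 ≡ 1 (mod 3). Now have -(1|3).
(1|3) = 1. Collecting the sign factors: -1.
(4113|5167) = -1, and 5167 is prime, so 4113 is not a quadratic residue mod 5167.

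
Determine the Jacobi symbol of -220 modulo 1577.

-1

(-220|1577)
  = (220|1577)    [1577 ≡ 1 mod 4 ⇒ (-1|1577) = +1]
  = (55|1577)    [1577 ≡ 1 mod 8 ⇒ (2|1577)^2 = +1]
  = (1577|55)    [QR: 1577 ≡ 1 mod 4, sign kept]
  = (37|55)    [1577 ≡ 37 mod 55]
  = (55|37)    [QR: 37 ≡ 1 mod 4, sign kept]
  = (18|37)    [55 ≡ 18 mod 37]
  = -(9|37)    [37 ≡ 5 mod 8 ⇒ (2|37) = -1]
  = -(37|9)    [QR: 9 ≡ 1 mod 4, sign kept]
  = -(1|9)    [37 ≡ 1 mod 9]
  = -1    [(1|9) = 1]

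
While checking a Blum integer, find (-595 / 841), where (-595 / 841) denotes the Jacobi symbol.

1

Reduce the numerator: -595 ≡ 246 (mod 841), so (-595 / 841) = (246 / 841).
Factor out 2: 246 = 2·123. Since 841 ≡ 1 (mod 8), (2 / 841) = +1. Now have (123 / 841).
841 ≡ 1 (mod 4), so quadratic reciprocity gives (123 / 841) = (841 / 123). Reduce: 841 ≡ 103 (mod 123). Now have (103 / 123).
Both 103 ≡ 3 and 123 ≡ 3 (mod 4), so reciprocity gives (103 / 123) = -(123 / 103). Reduce: 123 ≡ 20 (mod 103). Now have -(20 / 103).
Factor out 2: 20 = 2^2·5. Since 103 ≡ 7 (mod 8), (2 / 103) = +1, and (2 / 103)^2 = +1. Now have -(5 / 103).
5 ≡ 1 (mod 4), so quadratic reciprocity gives (5 / 103) = (103 / 5). Reduce: 103 ≡ 3 (mod 5). Now have -(3 / 5).
5 ≡ 1 (mod 4), so quadratic reciprocity gives (3 / 5) = (5 / 3). Reduce: 5 ≡ 2 (mod 3). Now have -(2 / 3).
Factor out 2: 2 = 2. Since 3 ≡ 3 (mod 8), (2 / 3) = -1. Now have (1 / 3).
(1 / 3) = 1. Collecting the sign factors: 1.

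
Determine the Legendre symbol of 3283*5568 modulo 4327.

By multiplicativity, (3283·5568|4327) = (3283|4327)·(5568|4327).
First factor (3283|4327):
Both 3283 ≡ 3 and 4327 ≡ 3 (mod 4), so reciprocity gives (3283|4327) = -(4327|3283). Reduce: 4327 ≡ 1044 (mod 3283). Now have -(1044|3283).
Factor out 2: 1044 = 2^2·261. Since 3283 ≡ 3 (mod 8), (2|3283) = -1, and (2|3283)^2 = +1. Now have -(261|3283).
261 ≡ 1 (mod 4), so quadratic reciprocity gives (261|3283) = (3283|261). Reduce: 3283 ≡ 151 (mod 261). Now have -(151|261).
261 ≡ 1 (mod 4), so quadratic reciprocity gives (151|261) = (261|151). Reduce: 261 ≡ 110 (mod 151). Now have -(110|151).
Factor out 2: 110 = 2·55. Since 151 ≡ 7 (mod 8), (2|151) = +1. Now have -(55|151).
Both 55 ≡ 3 and 151 ≡ 3 (mod 4), so reciprocity gives (55|151) = -(151|55). Reduce: 151 ≡ 41 (mod 55). Now have (41|55).
41 ≡ 1 (mod 4), so quadratic reciprocity gives (41|55) = (55|41). Reduce: 55 ≡ 14 (mod 41). Now have (14|41).
Factor out 2: 14 = 2·7. Since 41 ≡ 1 (mod 8), (2|41) = +1. Now have (7|41).
41 ≡ 1 (mod 4), so quadratic reciprocity gives (7|41) = (41|7). Reduce: 41 ≡ 6 (mod 7). Now have (6|7).
Factor out 2: 6 = 2·3. Since 7 ≡ 7 (mod 8), (2|7) = +1. Now have (3|7).
Both 3 ≡ 3 and 7 ≡ 3 (mod 4), so reciprocity gives (3|7) = -(7|3). Reduce: 7 ≡ 1 (mod 3). Now have -(1|3).
(1|3) = 1. Collecting the sign factors: -1.
Second factor (5568|4327):
Reduce the numerator: 5568 ≡ 1241 (mod 4327), so (5568|4327) = (1241|4327).
1241 ≡ 1 (mod 4), so quadratic reciprocity gives (1241|4327) = (4327|1241). Reduce: 4327 ≡ 604 (mod 1241). Now have (604|1241).
Factor out 2: 604 = 2^2·151. Since 1241 ≡ 1 (mod 8), (2|1241) = +1, and (2|1241)^2 = +1. Now have (151|1241).
1241 ≡ 1 (mod 4), so quadratic reciprocity gives (151|1241) = (1241|151). Reduce: 1241 ≡ 33 (mod 151). Now have (33|151).
33 ≡ 1 (mod 4), so quadratic reciprocity gives (33|151) = (151|33). Reduce: 151 ≡ 19 (mod 33). Now have (19|33).
33 ≡ 1 (mod 4), so quadratic reciprocity gives (19|33) = (33|19). Reduce: 33 ≡ 14 (mod 19). Now have (14|19).
Factor out 2: 14 = 2·7. Since 19 ≡ 3 (mod 8), (2|19) = -1. Now have -(7|19).
Both 7 ≡ 3 and 19 ≡ 3 (mod 4), so reciprocity gives (7|19) = -(19|7). Reduce: 19 ≡ 5 (mod 7). Now have (5|7).
5 ≡ 1 (mod 4), so quadratic reciprocity gives (5|7) = (7|5). Reduce: 7 ≡ 2 (mod 5). Now have (2|5).
Factor out 2: 2 = 2. Since 5 ≡ 5 (mod 8), (2|5) = -1. Now have -(1|5).
(1|5) = 1. Collecting the sign factors: -1.
Product: (-1)·(-1) = 1.

1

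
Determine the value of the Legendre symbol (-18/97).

Reduce the numerator: -18 ≡ 79 (mod 97), so (-18/97) = (79/97).
97 ≡ 1 (mod 4), so quadratic reciprocity gives (79/97) = (97/79). Reduce: 97 ≡ 18 (mod 79). Now have (18/79).
Factor out 2: 18 = 2·9. Since 79 ≡ 7 (mod 8), (2/79) = +1. Now have (9/79).
9 ≡ 1 (mod 4), so quadratic reciprocity gives (9/79) = (79/9). Reduce: 79 ≡ 7 (mod 9). Now have (7/9).
9 ≡ 1 (mod 4), so quadratic reciprocity gives (7/9) = (9/7). Reduce: 9 ≡ 2 (mod 7). Now have (2/7).
Factor out 2: 2 = 2. Since 7 ≡ 7 (mod 8), (2/7) = +1. Now have (1/7).
(1/7) = 1. Collecting the sign factors: 1.

1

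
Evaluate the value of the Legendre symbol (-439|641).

-1

(-439|641)
  = (439|641)    [641 ≡ 1 mod 4 ⇒ (-1|641) = +1]
  = (641|439)    [QR: 641 ≡ 1 mod 4, sign kept]
  = (202|439)    [641 ≡ 202 mod 439]
  = (101|439)    [439 ≡ 7 mod 8 ⇒ (2|439) = +1]
  = (439|101)    [QR: 101 ≡ 1 mod 4, sign kept]
  = (35|101)    [439 ≡ 35 mod 101]
  = (101|35)    [QR: 101 ≡ 1 mod 4, sign kept]
  = (31|35)    [101 ≡ 31 mod 35]
  = -(35|31)    [QR: both ≡ 3 mod 4, sign flips]
  = -(4|31)    [35 ≡ 4 mod 31]
  = -(1|31)    [31 ≡ 7 mod 8 ⇒ (2|31)^2 = +1]
  = -1    [(1|31) = 1]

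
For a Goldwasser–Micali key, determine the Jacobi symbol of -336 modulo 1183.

(-336 / 1183)
  = (847 / 1183)    [-336 ≡ 847 mod 1183]
  = -(1183 / 847)    [QR: both ≡ 3 mod 4, sign flips]
  = -(336 / 847)    [1183 ≡ 336 mod 847]
  = -(21 / 847)    [847 ≡ 7 mod 8 ⇒ (2 / 847)^4 = +1]
  = -(847 / 21)    [QR: 21 ≡ 1 mod 4, sign kept]
  = -(7 / 21)    [847 ≡ 7 mod 21]
  = -(21 / 7)    [QR: 21 ≡ 1 mod 4, sign kept]
  = -(0 / 7)    [21 ≡ 0 mod 7]
  = 0    [numerator 0, gcd > 1]

0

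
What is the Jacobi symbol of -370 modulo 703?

(-370 / 703)
  = (333 / 703)    [-370 ≡ 333 mod 703]
  = (703 / 333)    [QR: 333 ≡ 1 mod 4, sign kept]
  = (37 / 333)    [703 ≡ 37 mod 333]
  = (333 / 37)    [QR: 37 ≡ 1 mod 4, sign kept]
  = (0 / 37)    [333 ≡ 0 mod 37]
  = 0    [numerator 0, gcd > 1]

0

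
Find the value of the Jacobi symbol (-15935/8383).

Pull out -1: (-15935/8383) = (-1/8383)·(15935/8383). Since 8383 ≡ 3 (mod 4), (-1/8383) = -1. Now have -(15935/8383).
Reduce the numerator: 15935 ≡ 7552 (mod 8383), so (15935/8383) = (7552/8383).
Factor out 2: 7552 = 2^7·59. Since 8383 ≡ 7 (mod 8), (2/8383) = +1, and (2/8383)^7 = +1. Now have -(59/8383).
Both 59 ≡ 3 and 8383 ≡ 3 (mod 4), so reciprocity gives (59/8383) = -(8383/59). Reduce: 8383 ≡ 5 (mod 59). Now have (5/59).
5 ≡ 1 (mod 4), so quadratic reciprocity gives (5/59) = (59/5). Reduce: 59 ≡ 4 (mod 5). Now have (4/5).
Factor out 2: 4 = 2^2. Since 5 ≡ 5 (mod 8), (2/5) = -1, and (2/5)^2 = +1. Now have (1/5).
(1/5) = 1. Collecting the sign factors: 1.

1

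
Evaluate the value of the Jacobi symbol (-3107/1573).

(-3107/1573)
  = (3107/1573)    [1573 ≡ 1 mod 4 ⇒ (-1/1573) = +1]
  = (1534/1573)    [3107 ≡ 1534 mod 1573]
  = -(767/1573)    [1573 ≡ 5 mod 8 ⇒ (2/1573) = -1]
  = -(1573/767)    [QR: 1573 ≡ 1 mod 4, sign kept]
  = -(39/767)    [1573 ≡ 39 mod 767]
  = (767/39)    [QR: both ≡ 3 mod 4, sign flips]
  = (26/39)    [767 ≡ 26 mod 39]
  = (13/39)    [39 ≡ 7 mod 8 ⇒ (2/39) = +1]
  = (39/13)    [QR: 13 ≡ 1 mod 4, sign kept]
  = (0/13)    [39 ≡ 0 mod 13]
  = 0    [numerator 0, gcd > 1]

0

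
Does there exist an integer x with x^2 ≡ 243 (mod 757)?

yes

757 ≡ 1 (mod 4), so quadratic reciprocity gives (243/757) = (757/243). Reduce: 757 ≡ 28 (mod 243). Now have (28/243).
Factor out 2: 28 = 2^2·7. Since 243 ≡ 3 (mod 8), (2/243) = -1, and (2/243)^2 = +1. Now have (7/243).
Both 7 ≡ 3 and 243 ≡ 3 (mod 4), so reciprocity gives (7/243) = -(243/7). Reduce: 243 ≡ 5 (mod 7). Now have -(5/7).
5 ≡ 1 (mod 4), so quadratic reciprocity gives (5/7) = (7/5). Reduce: 7 ≡ 2 (mod 5). Now have -(2/5).
Factor out 2: 2 = 2. Since 5 ≡ 5 (mod 8), (2/5) = -1. Now have (1/5).
(1/5) = 1. Collecting the sign factors: 1.
(243/757) = 1, and 757 is prime, so 243 is a quadratic residue mod 757.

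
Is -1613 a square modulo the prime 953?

(-1613/953)
  = (293/953)    [-1613 ≡ 293 mod 953]
  = (953/293)    [QR: 293 ≡ 1 mod 4, sign kept]
  = (74/293)    [953 ≡ 74 mod 293]
  = -(37/293)    [293 ≡ 5 mod 8 ⇒ (2/293) = -1]
  = -(293/37)    [QR: 37 ≡ 1 mod 4, sign kept]
  = -(34/37)    [293 ≡ 34 mod 37]
  = (17/37)    [37 ≡ 5 mod 8 ⇒ (2/37) = -1]
  = (37/17)    [QR: 17 ≡ 1 mod 4, sign kept]
  = (3/17)    [37 ≡ 3 mod 17]
  = (17/3)    [QR: 17 ≡ 1 mod 4, sign kept]
  = (2/3)    [17 ≡ 2 mod 3]
  = -(1/3)    [3 ≡ 3 mod 8 ⇒ (2/3) = -1]
  = -1    [(1/3) = 1]
The Legendre symbol is -1, so x^2 ≡ -1613 (mod 953) has no solution.

no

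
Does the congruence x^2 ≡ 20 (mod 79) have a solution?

yes

(20/79)
  = (5/79)    [79 ≡ 7 mod 8 ⇒ (2/79)^2 = +1]
  = (79/5)    [QR: 5 ≡ 1 mod 4, sign kept]
  = (4/5)    [79 ≡ 4 mod 5]
  = (1/5)    [5 ≡ 5 mod 8 ⇒ (2/5)^2 = +1]
  = 1    [(1/5) = 1]
The Legendre symbol is 1, so x^2 ≡ 20 (mod 79) has solution.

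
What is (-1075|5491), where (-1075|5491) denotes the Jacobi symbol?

Reduce the numerator: -1075 ≡ 4416 (mod 5491), so (-1075|5491) = (4416|5491).
Factor out 2: 4416 = 2^6·69. Since 5491 ≡ 3 (mod 8), (2|5491) = -1, and (2|5491)^6 = +1. Now have (69|5491).
69 ≡ 1 (mod 4), so quadratic reciprocity gives (69|5491) = (5491|69). Reduce: 5491 ≡ 40 (mod 69). Now have (40|69).
Factor out 2: 40 = 2^3·5. Since 69 ≡ 5 (mod 8), (2|69) = -1, and (2|69)^3 = -1. Now have -(5|69).
5 ≡ 1 (mod 4), so quadratic reciprocity gives (5|69) = (69|5). Reduce: 69 ≡ 4 (mod 5). Now have -(4|5).
Factor out 2: 4 = 2^2. Since 5 ≡ 5 (mod 8), (2|5) = -1, and (2|5)^2 = +1. Now have -(1|5).
(1|5) = 1. Collecting the sign factors: -1.

-1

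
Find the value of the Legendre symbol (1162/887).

Reduce the numerator: 1162 ≡ 275 (mod 887), so (1162/887) = (275/887).
Both 275 ≡ 3 and 887 ≡ 3 (mod 4), so reciprocity gives (275/887) = -(887/275). Reduce: 887 ≡ 62 (mod 275). Now have -(62/275).
Factor out 2: 62 = 2·31. Since 275 ≡ 3 (mod 8), (2/275) = -1. Now have (31/275).
Both 31 ≡ 3 and 275 ≡ 3 (mod 4), so reciprocity gives (31/275) = -(275/31). Reduce: 275 ≡ 27 (mod 31). Now have -(27/31).
Both 27 ≡ 3 and 31 ≡ 3 (mod 4), so reciprocity gives (27/31) = -(31/27). Reduce: 31 ≡ 4 (mod 27). Now have (4/27).
Factor out 2: 4 = 2^2. Since 27 ≡ 3 (mod 8), (2/27) = -1, and (2/27)^2 = +1. Now have (1/27).
(1/27) = 1. Collecting the sign factors: 1.

1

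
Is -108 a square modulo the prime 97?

(-108/97)
  = (86/97)    [-108 ≡ 86 mod 97]
  = (43/97)    [97 ≡ 1 mod 8 ⇒ (2/97) = +1]
  = (97/43)    [QR: 97 ≡ 1 mod 4, sign kept]
  = (11/43)    [97 ≡ 11 mod 43]
  = -(43/11)    [QR: both ≡ 3 mod 4, sign flips]
  = -(10/11)    [43 ≡ 10 mod 11]
  = (5/11)    [11 ≡ 3 mod 8 ⇒ (2/11) = -1]
  = (11/5)    [QR: 5 ≡ 1 mod 4, sign kept]
  = (1/5)    [11 ≡ 1 mod 5]
  = 1    [(1/5) = 1]
(-108/97) = 1, and 97 is prime, so -108 is a quadratic residue mod 97.

yes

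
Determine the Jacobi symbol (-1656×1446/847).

By multiplicativity, (-1656·1446/847) = (-1656/847)·(1446/847).
First factor (-1656/847):
(-1656/847)
  = -(1656/847)    [847 ≡ 3 mod 4 ⇒ (-1/847) = -1]
  = -(809/847)    [1656 ≡ 809 mod 847]
  = -(847/809)    [QR: 809 ≡ 1 mod 4, sign kept]
  = -(38/809)    [847 ≡ 38 mod 809]
  = -(19/809)    [809 ≡ 1 mod 8 ⇒ (2/809) = +1]
  = -(809/19)    [QR: 809 ≡ 1 mod 4, sign kept]
  = -(11/19)    [809 ≡ 11 mod 19]
  = (19/11)    [QR: both ≡ 3 mod 4, sign flips]
  = (8/11)    [19 ≡ 8 mod 11]
  = -(1/11)    [11 ≡ 3 mod 8 ⇒ (2/11)^3 = -1]
  = -1    [(1/11) = 1]
Second factor (1446/847):
(1446/847)
  = (599/847)    [1446 ≡ 599 mod 847]
  = -(847/599)    [QR: both ≡ 3 mod 4, sign flips]
  = -(248/599)    [847 ≡ 248 mod 599]
  = -(31/599)    [599 ≡ 7 mod 8 ⇒ (2/599)^3 = +1]
  = (599/31)    [QR: both ≡ 3 mod 4, sign flips]
  = (10/31)    [599 ≡ 10 mod 31]
  = (5/31)    [31 ≡ 7 mod 8 ⇒ (2/31) = +1]
  = (31/5)    [QR: 5 ≡ 1 mod 4, sign kept]
  = (1/5)    [31 ≡ 1 mod 5]
  = 1    [(1/5) = 1]
Product: (-1)·(1) = -1.

-1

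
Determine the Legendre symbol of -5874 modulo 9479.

-1

(-5874/9479)
  = -(5874/9479)    [9479 ≡ 3 mod 4 ⇒ (-1/9479) = -1]
  = -(2937/9479)    [9479 ≡ 7 mod 8 ⇒ (2/9479) = +1]
  = -(9479/2937)    [QR: 2937 ≡ 1 mod 4, sign kept]
  = -(668/2937)    [9479 ≡ 668 mod 2937]
  = -(167/2937)    [2937 ≡ 1 mod 8 ⇒ (2/2937)^2 = +1]
  = -(2937/167)    [QR: 2937 ≡ 1 mod 4, sign kept]
  = -(98/167)    [2937 ≡ 98 mod 167]
  = -(49/167)    [167 ≡ 7 mod 8 ⇒ (2/167) = +1]
  = -(167/49)    [QR: 49 ≡ 1 mod 4, sign kept]
  = -(20/49)    [167 ≡ 20 mod 49]
  = -(5/49)    [49 ≡ 1 mod 8 ⇒ (2/49)^2 = +1]
  = -(49/5)    [QR: 5 ≡ 1 mod 4, sign kept]
  = -(4/5)    [49 ≡ 4 mod 5]
  = -(1/5)    [5 ≡ 5 mod 8 ⇒ (2/5)^2 = +1]
  = -1    [(1/5) = 1]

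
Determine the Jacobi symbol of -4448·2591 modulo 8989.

By multiplicativity, (-4448·2591|8989) = (-4448|8989)·(2591|8989).
First factor (-4448|8989):
Pull out -1: (-4448|8989) = (-1|8989)·(4448|8989). Since 8989 ≡ 1 (mod 4), (-1|8989) = +1. Now have (4448|8989).
Factor out 2: 4448 = 2^5·139. Since 8989 ≡ 5 (mod 8), (2|8989) = -1, and (2|8989)^5 = -1. Now have -(139|8989).
8989 ≡ 1 (mod 4), so quadratic reciprocity gives (139|8989) = (8989|139). Reduce: 8989 ≡ 93 (mod 139). Now have -(93|139).
93 ≡ 1 (mod 4), so quadratic reciprocity gives (93|139) = (139|93). Reduce: 139 ≡ 46 (mod 93). Now have -(46|93).
Factor out 2: 46 = 2·23. Since 93 ≡ 5 (mod 8), (2|93) = -1. Now have (23|93).
93 ≡ 1 (mod 4), so quadratic reciprocity gives (23|93) = (93|23). Reduce: 93 ≡ 1 (mod 23). Now have (1|23).
(1|23) = 1. Collecting the sign factors: 1.
Second factor (2591|8989):
8989 ≡ 1 (mod 4), so quadratic reciprocity gives (2591|8989) = (8989|2591). Reduce: 8989 ≡ 1216 (mod 2591). Now have (1216|2591).
Factor out 2: 1216 = 2^6·19. Since 2591 ≡ 7 (mod 8), (2|2591) = +1, and (2|2591)^6 = +1. Now have (19|2591).
Both 19 ≡ 3 and 2591 ≡ 3 (mod 4), so reciprocity gives (19|2591) = -(2591|19). Reduce: 2591 ≡ 7 (mod 19). Now have -(7|19).
Both 7 ≡ 3 and 19 ≡ 3 (mod 4), so reciprocity gives (7|19) = -(19|7). Reduce: 19 ≡ 5 (mod 7). Now have (5|7).
5 ≡ 1 (mod 4), so quadratic reciprocity gives (5|7) = (7|5). Reduce: 7 ≡ 2 (mod 5). Now have (2|5).
Factor out 2: 2 = 2. Since 5 ≡ 5 (mod 8), (2|5) = -1. Now have -(1|5).
(1|5) = 1. Collecting the sign factors: -1.
Product: (1)·(-1) = -1.

-1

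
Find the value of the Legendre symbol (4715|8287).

(4715|8287)
  = -(8287|4715)    [QR: both ≡ 3 mod 4, sign flips]
  = -(3572|4715)    [8287 ≡ 3572 mod 4715]
  = -(893|4715)    [4715 ≡ 3 mod 8 ⇒ (2|4715)^2 = +1]
  = -(4715|893)    [QR: 893 ≡ 1 mod 4, sign kept]
  = -(250|893)    [4715 ≡ 250 mod 893]
  = (125|893)    [893 ≡ 5 mod 8 ⇒ (2|893) = -1]
  = (893|125)    [QR: 125 ≡ 1 mod 4, sign kept]
  = (18|125)    [893 ≡ 18 mod 125]
  = -(9|125)    [125 ≡ 5 mod 8 ⇒ (2|125) = -1]
  = -(125|9)    [QR: 9 ≡ 1 mod 4, sign kept]
  = -(8|9)    [125 ≡ 8 mod 9]
  = -(1|9)    [9 ≡ 1 mod 8 ⇒ (2|9)^3 = +1]
  = -1    [(1|9) = 1]

-1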